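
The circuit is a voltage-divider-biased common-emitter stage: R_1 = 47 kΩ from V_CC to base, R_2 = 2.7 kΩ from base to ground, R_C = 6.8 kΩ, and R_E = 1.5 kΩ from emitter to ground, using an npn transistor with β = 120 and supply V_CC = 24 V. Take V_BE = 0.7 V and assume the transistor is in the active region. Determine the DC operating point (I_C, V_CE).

I_C ≈ 0.39 mA, V_CE ≈ 21 V

Thevenize the base divider: V_Th = V_CC·R_2/(R_1+R_2) = 24×2.7/49.7 = 1.3 V, R_Th = R_1‖R_2 = 2.55 kΩ.
Base-emitter loop: V_Th = I_B·R_Th + V_BE + (β+1)I_B·R_E, so I_B = (1.3 − 0.7) / (2.55 + 121×1.5) = 0.00328 mA.
I_C = β·I_B = 120×0.00328 = 0.394 mA, and I_E = (β+1)I_B = 0.397 mA.
V_CE = V_CC − I_C·R_C − I_E·R_E = 24 − 0.394×6.8 − 0.397×1.5 = 20.7 V.
V_CE = 20.7 V > 0.2 V confirms active-region operation.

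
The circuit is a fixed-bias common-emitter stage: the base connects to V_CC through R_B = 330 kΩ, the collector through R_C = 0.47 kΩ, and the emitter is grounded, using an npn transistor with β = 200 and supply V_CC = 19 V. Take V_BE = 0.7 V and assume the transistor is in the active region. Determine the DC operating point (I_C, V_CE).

Base loop: V_CC = I_B·R_B + V_BE, so I_B = (19 − 0.7)/330 kΩ = 0.0555 mA.
In the active region I_C = β·I_B = 200 × 0.0555 = 11.1 mA.
Collector loop: V_CE = V_CC − I_C·R_C = 19 − 11.1×0.47 = 13.8 V.
Since V_CE = 13.8 V > V_CE(sat) ≈ 0.2 V, the transistor is in the active region as assumed.

I_C ≈ 11 mA, V_CE ≈ 14 V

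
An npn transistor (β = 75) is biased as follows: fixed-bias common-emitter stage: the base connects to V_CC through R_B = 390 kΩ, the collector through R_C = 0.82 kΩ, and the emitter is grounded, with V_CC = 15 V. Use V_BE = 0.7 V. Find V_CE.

Base loop: V_CC = I_B·R_B + V_BE, so I_B = (15 − 0.7)/390 kΩ = 0.0367 mA.
In the active region I_C = β·I_B = 75 × 0.0367 = 2.75 mA.
Collector loop: V_CE = V_CC − I_C·R_C = 15 − 2.75×0.82 = 12.7 V.
Since V_CE = 12.7 V > V_CE(sat) ≈ 0.2 V, the transistor is in the active region as assumed.

V_CE ≈ 13 V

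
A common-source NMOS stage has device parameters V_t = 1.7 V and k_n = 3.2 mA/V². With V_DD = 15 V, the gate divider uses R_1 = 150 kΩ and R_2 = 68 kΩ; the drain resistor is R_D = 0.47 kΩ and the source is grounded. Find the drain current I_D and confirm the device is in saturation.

I_D ≈ 14 mA

V_G = V_DD·R_2/(R_1+R_2) = 15×68/218 = 4.68 V. With the source grounded, V_GS = V_G = 4.68 V.
Assume saturation: I_D = (k_n/2)(V_GS − V_t)² = (3.2/2)×(4.68 − 1.7)² = 1.6×2.98² = 14.2 mA.
V_DS = V_DD − I_D·R_D = 15 − 14.2×0.47 = 8.33 V.
Saturation requires V_DS ≥ V_GS − V_t = 2.98 V; 8.33 ≥ 2.98 ✓.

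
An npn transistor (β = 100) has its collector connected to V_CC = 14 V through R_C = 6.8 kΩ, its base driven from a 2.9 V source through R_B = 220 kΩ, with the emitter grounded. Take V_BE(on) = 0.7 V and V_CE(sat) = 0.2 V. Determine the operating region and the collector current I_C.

Assume active. Base-emitter loop: I_B = (V_BB − V_BE)/R_B = (2.9 − 0.7)/220 = 0.01 mA.
I_C = β·I_B = 100×0.01 = 1 mA.
V_CE = V_CC − I_C·R_C = 14 − 1×6.8 = 7.2 V > V_CE(sat), so the active-region assumption holds.

active; I_C ≈ 1 mA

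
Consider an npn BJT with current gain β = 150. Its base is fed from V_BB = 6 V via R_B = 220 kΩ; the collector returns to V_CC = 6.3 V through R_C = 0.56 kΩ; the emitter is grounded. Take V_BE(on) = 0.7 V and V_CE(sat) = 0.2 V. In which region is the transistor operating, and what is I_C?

active; I_C ≈ 3.6 mA

Assume active. Base-emitter loop: I_B = (V_BB − V_BE)/R_B = (6 − 0.7)/220 = 0.0241 mA.
I_C = β·I_B = 150×0.0241 = 3.61 mA.
V_CE = V_CC − I_C·R_C = 6.3 − 3.61×0.56 = 4.28 V > V_CE(sat), so the active-region assumption holds.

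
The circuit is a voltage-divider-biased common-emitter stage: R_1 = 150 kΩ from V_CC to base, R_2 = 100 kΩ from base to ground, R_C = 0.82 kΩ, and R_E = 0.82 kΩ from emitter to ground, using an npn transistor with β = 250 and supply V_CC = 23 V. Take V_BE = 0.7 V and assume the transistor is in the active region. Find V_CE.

Thevenize the base divider: V_Th = V_CC·R_2/(R_1+R_2) = 23×100/250 = 9.2 V, R_Th = R_1‖R_2 = 60 kΩ.
Base-emitter loop: V_Th = I_B·R_Th + V_BE + (β+1)I_B·R_E, so I_B = (9.2 − 0.7) / (60 + 251×0.82) = 0.032 mA.
I_C = β·I_B = 250×0.032 = 7.99 mA, and I_E = (β+1)I_B = 8.03 mA.
V_CE = V_CC − I_C·R_C − I_E·R_E = 23 − 7.99×0.82 − 8.03×0.82 = 9.86 V.
V_CE = 9.86 V > 0.2 V confirms active-region operation.

V_CE ≈ 9.9 V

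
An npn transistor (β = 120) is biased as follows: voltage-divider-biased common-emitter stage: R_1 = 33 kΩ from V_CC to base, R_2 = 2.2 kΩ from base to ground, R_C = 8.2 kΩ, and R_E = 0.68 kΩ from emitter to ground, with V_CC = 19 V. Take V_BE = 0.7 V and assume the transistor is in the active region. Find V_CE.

Thevenize the base divider: V_Th = V_CC·R_2/(R_1+R_2) = 19×2.2/35.2 = 1.19 V, R_Th = R_1‖R_2 = 2.06 kΩ.
Base-emitter loop: V_Th = I_B·R_Th + V_BE + (β+1)I_B·R_E, so I_B = (1.19 − 0.7) / (2.06 + 121×0.68) = 0.00578 mA.
I_C = β·I_B = 120×0.00578 = 0.694 mA, and I_E = (β+1)I_B = 0.699 mA.
V_CE = V_CC − I_C·R_C − I_E·R_E = 19 − 0.694×8.2 − 0.699×0.68 = 12.8 V.
V_CE = 12.8 V > 0.2 V confirms active-region operation.

V_CE ≈ 13 V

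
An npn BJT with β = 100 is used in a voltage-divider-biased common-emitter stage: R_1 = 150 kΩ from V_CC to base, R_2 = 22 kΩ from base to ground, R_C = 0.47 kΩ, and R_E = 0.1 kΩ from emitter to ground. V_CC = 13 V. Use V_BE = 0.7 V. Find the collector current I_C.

I_C ≈ 3.3 mA

Thevenize the base divider: V_Th = V_CC·R_2/(R_1+R_2) = 13×22/172 = 1.66 V, R_Th = R_1‖R_2 = 19.2 kΩ.
Base-emitter loop: V_Th = I_B·R_Th + V_BE + (β+1)I_B·R_E, so I_B = (1.66 − 0.7) / (19.2 + 101×0.1) = 0.0329 mA.
I_C = β·I_B = 100×0.0329 = 3.29 mA, and I_E = (β+1)I_B = 3.32 mA.
V_CE = V_CC − I_C·R_C − I_E·R_E = 13 − 3.29×0.47 − 3.32×0.1 = 11.1 V.
V_CE = 11.1 V > 0.2 V confirms active-region operation.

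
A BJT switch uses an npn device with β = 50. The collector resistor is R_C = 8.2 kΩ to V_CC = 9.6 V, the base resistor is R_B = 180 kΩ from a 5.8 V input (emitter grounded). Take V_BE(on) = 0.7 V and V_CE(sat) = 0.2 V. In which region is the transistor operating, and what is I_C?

saturation; I_C ≈ 1.1 mA

Assume active: I_B = (5.8 − 0.7)/180 = 0.0283 mA, giving I_C = β·I_B = 1.42 mA.
But then V_CE = 9.6 − 1.42×8.2 = -2.02 V < V_CE(sat) = 0.2 V — impossible in the active region.
So the transistor is saturated. With V_CE = 0.2 V, I_C = (V_CC − 0.2)/R_C = 9.4/8.2 = 1.15 mA.
Check: β·I_B = 1.42 mA > I_C = 1.15 mA, confirming saturation.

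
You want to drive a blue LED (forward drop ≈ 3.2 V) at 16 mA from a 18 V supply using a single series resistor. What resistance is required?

R ≈ 0.93 kΩ

The resistor drops V_S − V_D = 18 − 3.2 = 14.8 V at 16 mA.
R = 14.8 V / 16 mA = 0.925 kΩ.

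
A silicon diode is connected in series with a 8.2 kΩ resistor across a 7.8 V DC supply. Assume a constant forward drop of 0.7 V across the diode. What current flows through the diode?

I ≈ 0.87 mA

KVL around the loop: 7.8 = V_D + I·R = 0.7 + I × 8.2 kΩ.
So I = (7.8 − 0.7) / 8.2 kΩ = 7.1 / 8.2 = 0.866 mA.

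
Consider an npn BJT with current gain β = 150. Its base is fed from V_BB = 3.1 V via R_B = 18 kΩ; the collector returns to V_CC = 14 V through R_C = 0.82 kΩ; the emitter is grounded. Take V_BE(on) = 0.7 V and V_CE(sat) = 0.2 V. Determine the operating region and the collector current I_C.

saturation; I_C ≈ 17 mA

Assume active: I_B = (3.1 − 0.7)/18 = 0.133 mA, giving I_C = β·I_B = 20 mA.
But then V_CE = 14 − 20×0.82 = -2.4 V < V_CE(sat) = 0.2 V — impossible in the active region.
So the transistor is saturated. With V_CE = 0.2 V, I_C = (V_CC − 0.2)/R_C = 13.8/0.82 = 16.8 mA.
Check: β·I_B = 20 mA > I_C = 16.8 mA, confirming saturation.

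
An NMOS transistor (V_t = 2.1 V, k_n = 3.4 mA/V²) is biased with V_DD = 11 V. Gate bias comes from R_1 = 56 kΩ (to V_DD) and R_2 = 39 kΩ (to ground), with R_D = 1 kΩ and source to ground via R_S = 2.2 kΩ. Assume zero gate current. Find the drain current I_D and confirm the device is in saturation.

I_D ≈ 0.79 mA

V_G = V_DD·R_2/(R_1+R_2) = 11×39/95 = 4.52 V.
Assume saturation: I_D = (k_n/2)(V_GS − V_t)² with V_GS = V_G − I_D·R_S = 4.52 − 2.2·I_D.
Substituting gives 8.23·I_D² − 19.1·I_D + 9.92 = 0, with roots I_D = 0.789 or 1.53 mA.
The root I_D = 1.53 mA gives V_GS = 1.15 V ≤ V_t, so take I_D = 0.789 mA.
Then V_GS = 2.78 V and V_DS = V_DD − I_D(R_D+R_S) = 11 − 0.789×3.2 = 8.48 V.
Saturation requires V_DS ≥ V_GS − V_t = 0.681 V; 8.48 ≥ 0.681 ✓.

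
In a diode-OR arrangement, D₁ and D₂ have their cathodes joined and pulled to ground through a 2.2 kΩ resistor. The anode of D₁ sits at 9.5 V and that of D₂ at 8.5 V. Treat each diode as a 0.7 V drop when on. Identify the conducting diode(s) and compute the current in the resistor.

Assume both conduct. Then node N would need to be at both 9.5−0.7 = 8.8 V and 8.5−0.7 = 7.8 V, which is impossible.
Assume only D₁ conducts: V_N = 9.5 − 0.7 = 8.8 V, so I_R = 8.8/2.2 = 4 mA.
Check D₂: its anode-to-cathode voltage is 8.5 − 8.8 = -0.3 V < 0.7 V, so it is off. The assumption is consistent.

Only D₁ conducts; I_R ≈ 4 mA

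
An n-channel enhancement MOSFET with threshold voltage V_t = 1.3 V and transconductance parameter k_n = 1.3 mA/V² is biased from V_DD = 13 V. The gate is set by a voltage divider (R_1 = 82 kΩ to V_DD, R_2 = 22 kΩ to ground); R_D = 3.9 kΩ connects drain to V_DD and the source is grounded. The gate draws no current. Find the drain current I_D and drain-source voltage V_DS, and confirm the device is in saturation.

I_D ≈ 1.4 mA, V_DS ≈ 7.7 V

V_G = V_DD·R_2/(R_1+R_2) = 13×22/104 = 2.75 V. With the source grounded, V_GS = V_G = 2.75 V.
Assume saturation: I_D = (k_n/2)(V_GS − V_t)² = (1.3/2)×(2.75 − 1.3)² = 0.65×1.45² = 1.37 mA.
V_DS = V_DD − I_D·R_D = 13 − 1.37×3.9 = 7.67 V.
Saturation requires V_DS ≥ V_GS − V_t = 1.45 V; 7.67 ≥ 1.45 ✓.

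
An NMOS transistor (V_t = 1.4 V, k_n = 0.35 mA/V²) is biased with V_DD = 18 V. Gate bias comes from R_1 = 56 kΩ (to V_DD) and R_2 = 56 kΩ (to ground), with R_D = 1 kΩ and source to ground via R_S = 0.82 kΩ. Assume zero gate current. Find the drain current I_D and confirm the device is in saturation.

V_G = V_DD·R_2/(R_1+R_2) = 18×56/112 = 9 V.
Assume saturation: I_D = (k_n/2)(V_GS − V_t)² with V_GS = V_G − I_D·R_S = 9 − 0.82·I_D.
Substituting gives 0.118·I_D² − 3.18·I_D + 10.1 = 0, with roots I_D = 3.68 or 23.4 mA.
The root I_D = 23.4 mA gives V_GS = -10.2 V ≤ V_t, so take I_D = 3.68 mA.
Then V_GS = 5.98 V and V_DS = V_DD − I_D(R_D+R_S) = 18 − 3.68×1.82 = 11.3 V.
Saturation requires V_DS ≥ V_GS − V_t = 4.58 V; 11.3 ≥ 4.58 ✓.

I_D ≈ 3.7 mA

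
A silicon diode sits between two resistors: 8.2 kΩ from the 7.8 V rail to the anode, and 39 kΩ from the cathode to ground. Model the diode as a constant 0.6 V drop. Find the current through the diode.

The two resistors are in series with the diode, so KVL gives 7.8 = I·8.2 + 0.6 + I·39.
I = (7.8 − 0.6) / (8.2 + 39) kΩ = 7.2 / 47.2 = 0.153 mA.

I ≈ 0.15 mA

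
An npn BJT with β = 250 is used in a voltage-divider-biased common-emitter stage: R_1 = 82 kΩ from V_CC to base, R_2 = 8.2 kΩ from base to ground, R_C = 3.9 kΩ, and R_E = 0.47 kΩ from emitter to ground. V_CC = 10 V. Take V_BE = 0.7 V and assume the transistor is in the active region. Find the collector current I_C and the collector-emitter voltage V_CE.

I_C ≈ 0.42 mA, V_CE ≈ 8.2 V

Thevenize the base divider: V_Th = V_CC·R_2/(R_1+R_2) = 10×8.2/90.2 = 0.909 V, R_Th = R_1‖R_2 = 7.45 kΩ.
Base-emitter loop: V_Th = I_B·R_Th + V_BE + (β+1)I_B·R_E, so I_B = (0.909 − 0.7) / (7.45 + 251×0.47) = 0.00167 mA.
I_C = β·I_B = 250×0.00167 = 0.417 mA, and I_E = (β+1)I_B = 0.418 mA.
V_CE = V_CC − I_C·R_C − I_E·R_E = 10 − 0.417×3.9 − 0.418×0.47 = 8.18 V.
V_CE = 8.18 V > 0.2 V confirms active-region operation.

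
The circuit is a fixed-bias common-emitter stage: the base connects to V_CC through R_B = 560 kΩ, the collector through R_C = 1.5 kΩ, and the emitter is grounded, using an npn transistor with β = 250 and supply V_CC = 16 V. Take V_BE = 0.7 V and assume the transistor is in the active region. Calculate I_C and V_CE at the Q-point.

I_C ≈ 6.8 mA, V_CE ≈ 5.8 V

Base loop: V_CC = I_B·R_B + V_BE, so I_B = (16 − 0.7)/560 kΩ = 0.0273 mA.
In the active region I_C = β·I_B = 250 × 0.0273 = 6.83 mA.
Collector loop: V_CE = V_CC − I_C·R_C = 16 − 6.83×1.5 = 5.75 V.
Since V_CE = 5.75 V > V_CE(sat) ≈ 0.2 V, the transistor is in the active region as assumed.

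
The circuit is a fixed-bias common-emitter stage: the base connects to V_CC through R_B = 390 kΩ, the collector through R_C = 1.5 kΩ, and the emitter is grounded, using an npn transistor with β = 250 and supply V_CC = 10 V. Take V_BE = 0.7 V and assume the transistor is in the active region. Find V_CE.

Base loop: V_CC = I_B·R_B + V_BE, so I_B = (10 − 0.7)/390 kΩ = 0.0238 mA.
In the active region I_C = β·I_B = 250 × 0.0238 = 5.96 mA.
Collector loop: V_CE = V_CC − I_C·R_C = 10 − 5.96×1.5 = 1.06 V.
Since V_CE = 1.06 V > V_CE(sat) ≈ 0.2 V, the transistor is in the active region as assumed.

V_CE ≈ 1.1 V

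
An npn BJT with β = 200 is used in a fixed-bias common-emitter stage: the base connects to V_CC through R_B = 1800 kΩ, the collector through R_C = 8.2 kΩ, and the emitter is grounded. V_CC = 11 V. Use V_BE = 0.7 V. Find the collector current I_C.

Base loop: V_CC = I_B·R_B + V_BE, so I_B = (11 − 0.7)/1800 kΩ = 0.00572 mA.
In the active region I_C = β·I_B = 200 × 0.00572 = 1.14 mA.
Collector loop: V_CE = V_CC − I_C·R_C = 11 − 1.14×8.2 = 1.62 V.
Since V_CE = 1.62 V > V_CE(sat) ≈ 0.2 V, the transistor is in the active region as assumed.

I_C ≈ 1.1 mA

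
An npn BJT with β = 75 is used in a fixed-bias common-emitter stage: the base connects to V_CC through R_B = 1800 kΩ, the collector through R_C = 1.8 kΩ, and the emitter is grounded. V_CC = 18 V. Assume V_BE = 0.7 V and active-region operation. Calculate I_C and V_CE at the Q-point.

Base loop: V_CC = I_B·R_B + V_BE, so I_B = (18 − 0.7)/1800 kΩ = 0.00961 mA.
In the active region I_C = β·I_B = 75 × 0.00961 = 0.721 mA.
Collector loop: V_CE = V_CC − I_C·R_C = 18 − 0.721×1.8 = 16.7 V.
Since V_CE = 16.7 V > V_CE(sat) ≈ 0.2 V, the transistor is in the active region as assumed.

I_C ≈ 0.72 mA, V_CE ≈ 17 V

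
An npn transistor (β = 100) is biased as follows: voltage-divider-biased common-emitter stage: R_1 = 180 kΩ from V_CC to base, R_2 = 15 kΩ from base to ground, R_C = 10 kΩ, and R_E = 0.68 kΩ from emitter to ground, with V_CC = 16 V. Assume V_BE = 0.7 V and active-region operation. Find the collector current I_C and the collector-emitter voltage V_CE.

I_C ≈ 0.64 mA, V_CE ≈ 9.1 V

Thevenize the base divider: V_Th = V_CC·R_2/(R_1+R_2) = 16×15/195 = 1.23 V, R_Th = R_1‖R_2 = 13.8 kΩ.
Base-emitter loop: V_Th = I_B·R_Th + V_BE + (β+1)I_B·R_E, so I_B = (1.23 − 0.7) / (13.8 + 101×0.68) = 0.00643 mA.
I_C = β·I_B = 100×0.00643 = 0.643 mA, and I_E = (β+1)I_B = 0.65 mA.
V_CE = V_CC − I_C·R_C − I_E·R_E = 16 − 0.643×10 − 0.65×0.68 = 9.13 V.
V_CE = 9.13 V > 0.2 V confirms active-region operation.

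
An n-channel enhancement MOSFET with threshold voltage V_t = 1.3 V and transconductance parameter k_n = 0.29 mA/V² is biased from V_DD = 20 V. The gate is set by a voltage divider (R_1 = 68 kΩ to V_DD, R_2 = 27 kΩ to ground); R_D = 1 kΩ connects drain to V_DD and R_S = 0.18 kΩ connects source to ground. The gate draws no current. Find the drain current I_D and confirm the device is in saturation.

I_D ≈ 2.3 mA

V_G = V_DD·R_2/(R_1+R_2) = 20×27/95 = 5.68 V.
Assume saturation: I_D = (k_n/2)(V_GS − V_t)² with V_GS = V_G − I_D·R_S = 5.68 − 0.18·I_D.
Substituting gives 0.0047·I_D² − 1.23·I_D + 2.79 = 0, with roots I_D = 2.29 or 259 mA.
The root I_D = 259 mA gives V_GS = -41 V ≤ V_t, so take I_D = 2.29 mA.
Then V_GS = 5.27 V and V_DS = V_DD − I_D(R_D+R_S) = 20 − 2.29×1.18 = 17.3 V.
Saturation requires V_DS ≥ V_GS − V_t = 3.97 V; 17.3 ≥ 3.97 ✓.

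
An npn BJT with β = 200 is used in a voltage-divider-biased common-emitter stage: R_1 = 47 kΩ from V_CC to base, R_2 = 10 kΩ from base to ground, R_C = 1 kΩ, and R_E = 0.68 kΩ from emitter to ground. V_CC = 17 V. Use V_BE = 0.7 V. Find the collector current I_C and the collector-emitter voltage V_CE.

I_C ≈ 3.1 mA, V_CE ≈ 12 V

Thevenize the base divider: V_Th = V_CC·R_2/(R_1+R_2) = 17×10/57 = 2.98 V, R_Th = R_1‖R_2 = 8.25 kΩ.
Base-emitter loop: V_Th = I_B·R_Th + V_BE + (β+1)I_B·R_E, so I_B = (2.98 − 0.7) / (8.25 + 201×0.68) = 0.0157 mA.
I_C = β·I_B = 200×0.0157 = 3.15 mA, and I_E = (β+1)I_B = 3.17 mA.
V_CE = V_CC − I_C·R_C − I_E·R_E = 17 − 3.15×1 − 3.17×0.68 = 11.7 V.
V_CE = 11.7 V > 0.2 V confirms active-region operation.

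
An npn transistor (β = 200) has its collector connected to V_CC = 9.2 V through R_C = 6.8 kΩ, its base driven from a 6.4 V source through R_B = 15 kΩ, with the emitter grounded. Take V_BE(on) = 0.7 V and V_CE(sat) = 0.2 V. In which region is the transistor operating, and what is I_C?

saturation; I_C ≈ 1.3 mA

Assume active: I_B = (6.4 − 0.7)/15 = 0.38 mA, giving I_C = β·I_B = 76 mA.
But then V_CE = 9.2 − 76×6.8 = -508 V < V_CE(sat) = 0.2 V — impossible in the active region.
So the transistor is saturated. With V_CE = 0.2 V, I_C = (V_CC − 0.2)/R_C = 9/6.8 = 1.32 mA.
Check: β·I_B = 76 mA > I_C = 1.32 mA, confirming saturation.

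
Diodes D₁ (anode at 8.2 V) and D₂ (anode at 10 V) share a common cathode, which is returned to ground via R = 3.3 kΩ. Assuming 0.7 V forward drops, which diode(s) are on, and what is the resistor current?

Only D₂ conducts; I_R ≈ 2.8 mA

Assume both conduct. Then node N would need to be at both 8.2−0.7 = 7.5 V and 10−0.7 = 9.3 V, which is impossible.
Assume only D₂ conducts: V_N = 10 − 0.7 = 9.3 V, so I_R = 9.3/3.3 = 2.82 mA.
Check D₁: its anode-to-cathode voltage is 8.2 − 9.3 = -1.1 V < 0.7 V, so it is off. The assumption is consistent.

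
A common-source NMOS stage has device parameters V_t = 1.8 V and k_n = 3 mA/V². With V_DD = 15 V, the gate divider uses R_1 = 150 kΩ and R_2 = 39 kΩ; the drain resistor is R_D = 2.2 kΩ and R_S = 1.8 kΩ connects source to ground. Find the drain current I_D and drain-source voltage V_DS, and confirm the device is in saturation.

I_D ≈ 0.42 mA, V_DS ≈ 13 V

V_G = V_DD·R_2/(R_1+R_2) = 15×39/189 = 3.1 V.
Assume saturation: I_D = (k_n/2)(V_GS − V_t)² with V_GS = V_G − I_D·R_S = 3.1 − 1.8·I_D.
Substituting gives 4.86·I_D² − 7.99·I_D + 2.52 = 0, with roots I_D = 0.424 or 1.22 mA.
The root I_D = 1.22 mA gives V_GS = 0.898 V ≤ V_t, so take I_D = 0.424 mA.
Then V_GS = 2.33 V and V_DS = V_DD − I_D(R_D+R_S) = 15 − 0.424×4 = 13.3 V.
Saturation requires V_DS ≥ V_GS − V_t = 0.532 V; 13.3 ≥ 0.532 ✓.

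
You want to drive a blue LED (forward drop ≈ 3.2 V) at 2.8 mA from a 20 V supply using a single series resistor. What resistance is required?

The resistor drops V_S − V_D = 20 − 3.2 = 16.8 V at 2.8 mA.
R = 16.8 V / 2.8 mA = 6 kΩ.

R ≈ 6 kΩ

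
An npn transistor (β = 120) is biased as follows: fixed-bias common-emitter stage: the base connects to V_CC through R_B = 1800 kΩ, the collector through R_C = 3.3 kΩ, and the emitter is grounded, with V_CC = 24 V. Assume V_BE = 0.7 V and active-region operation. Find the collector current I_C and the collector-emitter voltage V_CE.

Base loop: V_CC = I_B·R_B + V_BE, so I_B = (24 − 0.7)/1800 kΩ = 0.0129 mA.
In the active region I_C = β·I_B = 120 × 0.0129 = 1.55 mA.
Collector loop: V_CE = V_CC − I_C·R_C = 24 − 1.55×3.3 = 18.9 V.
Since V_CE = 18.9 V > V_CE(sat) ≈ 0.2 V, the transistor is in the active region as assumed.

I_C ≈ 1.6 mA, V_CE ≈ 19 V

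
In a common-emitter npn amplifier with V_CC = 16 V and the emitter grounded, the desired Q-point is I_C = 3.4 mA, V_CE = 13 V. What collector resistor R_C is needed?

Collector loop: V_CC = I_C·R_C + V_CE.
R_C = (V_CC − V_CE)/I_C = (16 − 13)/3.4 = 0.882 kΩ.

R_C ≈ 0.88 kΩ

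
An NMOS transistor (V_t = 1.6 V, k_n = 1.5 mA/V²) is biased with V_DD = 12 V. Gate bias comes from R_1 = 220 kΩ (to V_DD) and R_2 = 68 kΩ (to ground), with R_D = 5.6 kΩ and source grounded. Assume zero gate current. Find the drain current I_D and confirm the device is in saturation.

V_G = V_DD·R_2/(R_1+R_2) = 12×68/288 = 2.83 V. With the source grounded, V_GS = V_G = 2.83 V.
Assume saturation: I_D = (k_n/2)(V_GS − V_t)² = (1.5/2)×(2.83 − 1.6)² = 0.75×1.23² = 1.14 mA.
V_DS = V_DD − I_D·R_D = 12 − 1.14×5.6 = 5.61 V.
Saturation requires V_DS ≥ V_GS − V_t = 1.23 V; 5.61 ≥ 1.23 ✓.

I_D ≈ 1.1 mA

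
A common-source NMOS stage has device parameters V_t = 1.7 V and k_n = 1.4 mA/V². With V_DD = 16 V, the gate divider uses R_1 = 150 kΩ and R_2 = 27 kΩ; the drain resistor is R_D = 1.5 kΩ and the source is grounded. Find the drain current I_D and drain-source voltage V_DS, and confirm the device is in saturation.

I_D ≈ 0.38 mA, V_DS ≈ 15 V

V_G = V_DD·R_2/(R_1+R_2) = 16×27/177 = 2.44 V. With the source grounded, V_GS = V_G = 2.44 V.
Assume saturation: I_D = (k_n/2)(V_GS − V_t)² = (1.4/2)×(2.44 − 1.7)² = 0.7×0.741² = 0.384 mA.
V_DS = V_DD − I_D·R_D = 16 − 0.384×1.5 = 15.4 V.
Saturation requires V_DS ≥ V_GS − V_t = 0.741 V; 15.4 ≥ 0.741 ✓.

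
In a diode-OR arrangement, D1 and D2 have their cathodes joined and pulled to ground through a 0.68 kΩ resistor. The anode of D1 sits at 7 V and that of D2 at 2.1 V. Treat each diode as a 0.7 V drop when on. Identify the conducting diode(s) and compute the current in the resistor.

Only D1 conducts; I_R ≈ 9.3 mA

Assume both conduct. Then node N would need to be at both 7−0.7 = 6.3 V and 2.1−0.7 = 1.4 V, which is impossible.
Assume only D1 conducts: V_N = 7 − 0.7 = 6.3 V, so I_R = 6.3/0.68 = 9.26 mA.
Check D2: its anode-to-cathode voltage is 2.1 − 6.3 = -4.2 V < 0.7 V, so it is off. The assumption is consistent.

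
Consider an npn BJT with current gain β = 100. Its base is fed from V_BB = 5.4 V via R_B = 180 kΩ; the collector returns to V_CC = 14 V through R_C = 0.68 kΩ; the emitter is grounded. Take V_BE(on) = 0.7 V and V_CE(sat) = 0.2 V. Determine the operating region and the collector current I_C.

Assume active. Base-emitter loop: I_B = (V_BB − V_BE)/R_B = (5.4 − 0.7)/180 = 0.0261 mA.
I_C = β·I_B = 100×0.0261 = 2.61 mA.
V_CE = V_CC − I_C·R_C = 14 − 2.61×0.68 = 12.2 V > V_CE(sat), so the active-region assumption holds.

active; I_C ≈ 2.6 mA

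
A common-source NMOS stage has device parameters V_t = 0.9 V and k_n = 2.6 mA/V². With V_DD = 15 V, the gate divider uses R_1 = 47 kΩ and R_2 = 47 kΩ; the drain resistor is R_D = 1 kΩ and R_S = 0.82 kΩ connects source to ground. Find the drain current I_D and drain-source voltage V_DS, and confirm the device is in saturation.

I_D ≈ 5.5 mA, V_DS ≈ 4.9 V

V_G = V_DD·R_2/(R_1+R_2) = 15×47/94 = 7.5 V.
Assume saturation: I_D = (k_n/2)(V_GS − V_t)² with V_GS = V_G − I_D·R_S = 7.5 − 0.82·I_D.
Substituting gives 0.874·I_D² − 15.1·I_D + 56.6 = 0, with roots I_D = 5.53 or 11.7 mA.
The root I_D = 11.7 mA gives V_GS = -2.1 V ≤ V_t, so take I_D = 5.53 mA.
Then V_GS = 2.96 V and V_DS = V_DD − I_D(R_D+R_S) = 15 − 5.53×1.82 = 4.93 V.
Saturation requires V_DS ≥ V_GS − V_t = 2.06 V; 4.93 ≥ 2.06 ✓.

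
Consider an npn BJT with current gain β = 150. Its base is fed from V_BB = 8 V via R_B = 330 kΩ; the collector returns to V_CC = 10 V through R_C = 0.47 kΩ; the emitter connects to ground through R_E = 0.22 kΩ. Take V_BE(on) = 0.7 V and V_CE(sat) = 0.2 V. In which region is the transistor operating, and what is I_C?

Assume active. Base-emitter loop: I_B = (V_BB − V_BE)/(R_B + (β+1)R_E) = (8 − 0.7)/(330 + 151×0.22) = 0.0201 mA.
I_C = β·I_B = 150×0.0201 = 3.01 mA.
V_CE = V_CC − I_C·R_C − I_E·R_E = 10 − 3.01×0.47 − 3.03×0.22 = 7.92 V > V_CE(sat), so the active-region assumption holds.

active; I_C ≈ 3 mA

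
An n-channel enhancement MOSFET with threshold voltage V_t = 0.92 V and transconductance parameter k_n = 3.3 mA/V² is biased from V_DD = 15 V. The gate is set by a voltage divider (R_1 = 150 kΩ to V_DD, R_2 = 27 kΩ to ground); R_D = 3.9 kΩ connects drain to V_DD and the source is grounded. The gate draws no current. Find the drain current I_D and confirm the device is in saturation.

I_D ≈ 3.1 mA

V_G = V_DD·R_2/(R_1+R_2) = 15×27/177 = 2.29 V. With the source grounded, V_GS = V_G = 2.29 V.
Assume saturation: I_D = (k_n/2)(V_GS − V_t)² = (3.3/2)×(2.29 − 0.92)² = 1.65×1.37² = 3.09 mA.
V_DS = V_DD − I_D·R_D = 15 − 3.09×3.9 = 2.95 V.
Saturation requires V_DS ≥ V_GS − V_t = 1.37 V; 2.95 ≥ 1.37 ✓.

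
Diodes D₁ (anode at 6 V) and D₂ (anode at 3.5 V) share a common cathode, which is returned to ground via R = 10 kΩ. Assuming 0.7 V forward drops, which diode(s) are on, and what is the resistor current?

Only D₁ conducts; I_R ≈ 0.53 mA

Assume both conduct. Then node N would need to be at both 6−0.7 = 5.3 V and 3.5−0.7 = 2.8 V, which is impossible.
Assume only D₁ conducts: V_N = 6 − 0.7 = 5.3 V, so I_R = 5.3/10 = 0.53 mA.
Check D₂: its anode-to-cathode voltage is 3.5 − 5.3 = -1.8 V < 0.7 V, so it is off. The assumption is consistent.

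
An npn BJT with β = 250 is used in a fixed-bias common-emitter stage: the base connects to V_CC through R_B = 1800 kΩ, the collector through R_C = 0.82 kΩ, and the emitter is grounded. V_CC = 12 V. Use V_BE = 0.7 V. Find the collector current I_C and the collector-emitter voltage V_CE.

I_C ≈ 1.6 mA, V_CE ≈ 11 V

Base loop: V_CC = I_B·R_B + V_BE, so I_B = (12 − 0.7)/1800 kΩ = 0.00628 mA.
In the active region I_C = β·I_B = 250 × 0.00628 = 1.57 mA.
Collector loop: V_CE = V_CC − I_C·R_C = 12 − 1.57×0.82 = 10.7 V.
Since V_CE = 10.7 V > V_CE(sat) ≈ 0.2 V, the transistor is in the active region as assumed.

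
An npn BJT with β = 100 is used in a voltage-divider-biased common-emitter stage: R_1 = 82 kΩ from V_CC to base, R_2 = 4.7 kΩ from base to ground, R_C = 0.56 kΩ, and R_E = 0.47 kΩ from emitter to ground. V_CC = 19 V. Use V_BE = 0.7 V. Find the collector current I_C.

I_C ≈ 0.64 mA

Thevenize the base divider: V_Th = V_CC·R_2/(R_1+R_2) = 19×4.7/86.7 = 1.03 V, R_Th = R_1‖R_2 = 4.45 kΩ.
Base-emitter loop: V_Th = I_B·R_Th + V_BE + (β+1)I_B·R_E, so I_B = (1.03 − 0.7) / (4.45 + 101×0.47) = 0.00636 mA.
I_C = β·I_B = 100×0.00636 = 0.636 mA, and I_E = (β+1)I_B = 0.642 mA.
V_CE = V_CC − I_C·R_C − I_E·R_E = 19 − 0.636×0.56 − 0.642×0.47 = 18.3 V.
V_CE = 18.3 V > 0.2 V confirms active-region operation.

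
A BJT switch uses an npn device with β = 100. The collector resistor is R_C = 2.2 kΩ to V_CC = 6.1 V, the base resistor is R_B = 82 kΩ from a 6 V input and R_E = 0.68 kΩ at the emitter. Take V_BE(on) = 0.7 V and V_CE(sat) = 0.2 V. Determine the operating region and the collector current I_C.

Assume active: I_B = (6 − 0.7)/(82 + 101×0.68) = 0.0352 mA, I_C = β·I_B = 3.52 mA.
Then V_CE = 6.1 − 3.52×2.2 − 3.55×0.68 = -4.05 V < 0.2 V — the active assumption fails.
Re-solve with V_CE = 0.2 V. KCL at the emitter: V_E/R_E = (V_BB−0.7−V_E)/R_B + (V_CC−0.2−V_E)/R_C, giving V_E = 1.42 V.
I_C = (V_CC − 0.2 − V_E)/R_C = (5.9 − 1.42)/2.2 = 2.04 mA.
Check: I_B = (5.3 − 1.42)/82 = 0.0473 mA, and β·I_B = 4.73 mA > I_C, confirming saturation.

saturation; I_C ≈ 2 mA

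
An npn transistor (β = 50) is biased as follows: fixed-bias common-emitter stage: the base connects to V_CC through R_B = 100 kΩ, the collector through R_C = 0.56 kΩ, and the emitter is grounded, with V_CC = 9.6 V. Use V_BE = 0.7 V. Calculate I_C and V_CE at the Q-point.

I_C ≈ 4.5 mA, V_CE ≈ 7.1 V

Base loop: V_CC = I_B·R_B + V_BE, so I_B = (9.6 − 0.7)/100 kΩ = 0.089 mA.
In the active region I_C = β·I_B = 50 × 0.089 = 4.45 mA.
Collector loop: V_CE = V_CC − I_C·R_C = 9.6 − 4.45×0.56 = 7.11 V.
Since V_CE = 7.11 V > V_CE(sat) ≈ 0.2 V, the transistor is in the active region as assumed.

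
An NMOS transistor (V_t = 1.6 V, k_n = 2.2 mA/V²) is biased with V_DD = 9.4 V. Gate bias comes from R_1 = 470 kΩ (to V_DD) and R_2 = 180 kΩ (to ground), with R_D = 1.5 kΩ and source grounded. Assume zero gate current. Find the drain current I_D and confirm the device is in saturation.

V_G = V_DD·R_2/(R_1+R_2) = 9.4×180/650 = 2.6 V. With the source grounded, V_GS = V_G = 2.6 V.
Assume saturation: I_D = (k_n/2)(V_GS − V_t)² = (2.2/2)×(2.6 − 1.6)² = 1.1×1² = 1.11 mA.
V_DS = V_DD − I_D·R_D = 9.4 − 1.11×1.5 = 7.74 V.
Saturation requires V_DS ≥ V_GS − V_t = 1 V; 7.74 ≥ 1 ✓.

I_D ≈ 1.1 mA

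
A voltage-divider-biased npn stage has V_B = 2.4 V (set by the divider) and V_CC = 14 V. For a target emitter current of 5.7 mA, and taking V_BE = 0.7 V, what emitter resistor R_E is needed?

V_E = V_B − V_BE = 2.4 − 0.7 = 1.7 V.
R_E = V_E / I_E = 1.7 / 5.7 = 0.298 kΩ.

R_E ≈ 0.3 kΩ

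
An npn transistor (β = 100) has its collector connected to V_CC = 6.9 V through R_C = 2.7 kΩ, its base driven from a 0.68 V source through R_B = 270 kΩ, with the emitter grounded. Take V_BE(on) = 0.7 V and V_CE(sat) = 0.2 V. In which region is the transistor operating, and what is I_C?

cutoff; I_C ≈ 0

V_BB = 0.68 V ≤ V_BE(on) = 0.7 V, so the base-emitter junction is not forward biased.
The transistor is in cutoff: I_B = I_C = 0.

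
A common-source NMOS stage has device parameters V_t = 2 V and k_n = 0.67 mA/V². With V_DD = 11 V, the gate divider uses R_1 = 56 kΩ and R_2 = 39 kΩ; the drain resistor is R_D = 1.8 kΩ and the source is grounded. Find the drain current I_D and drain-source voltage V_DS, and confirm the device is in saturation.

I_D ≈ 2.1 mA, V_DS ≈ 7.2 V

V_G = V_DD·R_2/(R_1+R_2) = 11×39/95 = 4.52 V. With the source grounded, V_GS = V_G = 4.52 V.
Assume saturation: I_D = (k_n/2)(V_GS − V_t)² = (0.67/2)×(4.52 − 2)² = 0.335×2.52² = 2.12 mA.
V_DS = V_DD − I_D·R_D = 11 − 2.12×1.8 = 7.18 V.
Saturation requires V_DS ≥ V_GS − V_t = 2.52 V; 7.18 ≥ 2.52 ✓.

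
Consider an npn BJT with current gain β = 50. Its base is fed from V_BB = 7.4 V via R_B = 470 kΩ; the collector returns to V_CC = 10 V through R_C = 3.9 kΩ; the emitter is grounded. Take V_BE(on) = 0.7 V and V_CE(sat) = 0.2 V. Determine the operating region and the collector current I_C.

active; I_C ≈ 0.71 mA

Assume active. Base-emitter loop: I_B = (V_BB − V_BE)/R_B = (7.4 − 0.7)/470 = 0.0143 mA.
I_C = β·I_B = 50×0.0143 = 0.713 mA.
V_CE = V_CC − I_C·R_C = 10 − 0.713×3.9 = 7.22 V > V_CE(sat), so the active-region assumption holds.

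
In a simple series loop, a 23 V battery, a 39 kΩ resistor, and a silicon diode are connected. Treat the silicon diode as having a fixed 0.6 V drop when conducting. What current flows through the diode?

I ≈ 0.57 mA

KVL around the loop: 23 = V_D + I·R = 0.6 + I × 39 kΩ.
So I = (23 − 0.6) / 39 kΩ = 22.4 / 39 = 0.574 mA.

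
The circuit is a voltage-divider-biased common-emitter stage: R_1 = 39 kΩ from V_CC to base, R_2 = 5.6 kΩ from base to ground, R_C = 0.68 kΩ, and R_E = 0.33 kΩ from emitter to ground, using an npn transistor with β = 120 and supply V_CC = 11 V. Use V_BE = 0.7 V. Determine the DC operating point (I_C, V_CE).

Thevenize the base divider: V_Th = V_CC·R_2/(R_1+R_2) = 11×5.6/44.6 = 1.38 V, R_Th = R_1‖R_2 = 4.9 kΩ.
Base-emitter loop: V_Th = I_B·R_Th + V_BE + (β+1)I_B·R_E, so I_B = (1.38 − 0.7) / (4.9 + 121×0.33) = 0.0152 mA.
I_C = β·I_B = 120×0.0152 = 1.82 mA, and I_E = (β+1)I_B = 1.84 mA.
V_CE = V_CC − I_C·R_C − I_E·R_E = 11 − 1.82×0.68 − 1.84×0.33 = 9.15 V.
V_CE = 9.15 V > 0.2 V confirms active-region operation.

I_C ≈ 1.8 mA, V_CE ≈ 9.2 V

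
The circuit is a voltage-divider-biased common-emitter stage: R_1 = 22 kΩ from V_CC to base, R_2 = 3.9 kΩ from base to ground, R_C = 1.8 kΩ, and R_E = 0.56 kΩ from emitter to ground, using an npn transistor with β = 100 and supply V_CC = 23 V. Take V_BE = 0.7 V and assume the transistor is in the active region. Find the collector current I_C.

I_C ≈ 4.6 mA

Thevenize the base divider: V_Th = V_CC·R_2/(R_1+R_2) = 23×3.9/25.9 = 3.46 V, R_Th = R_1‖R_2 = 3.31 kΩ.
Base-emitter loop: V_Th = I_B·R_Th + V_BE + (β+1)I_B·R_E, so I_B = (3.46 − 0.7) / (3.31 + 101×0.56) = 0.0462 mA.
I_C = β·I_B = 100×0.0462 = 4.62 mA, and I_E = (β+1)I_B = 4.66 mA.
V_CE = V_CC − I_C·R_C − I_E·R_E = 23 − 4.62×1.8 − 4.66×0.56 = 12.1 V.
V_CE = 12.1 V > 0.2 V confirms active-region operation.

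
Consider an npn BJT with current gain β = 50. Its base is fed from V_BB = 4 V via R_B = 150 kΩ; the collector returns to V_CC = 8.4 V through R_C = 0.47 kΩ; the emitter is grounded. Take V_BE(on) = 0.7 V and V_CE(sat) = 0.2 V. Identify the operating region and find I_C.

active; I_C ≈ 1.1 mA

Assume active. Base-emitter loop: I_B = (V_BB − V_BE)/R_B = (4 − 0.7)/150 = 0.022 mA.
I_C = β·I_B = 50×0.022 = 1.1 mA.
V_CE = V_CC − I_C·R_C = 8.4 − 1.1×0.47 = 7.88 V > V_CE(sat), so the active-region assumption holds.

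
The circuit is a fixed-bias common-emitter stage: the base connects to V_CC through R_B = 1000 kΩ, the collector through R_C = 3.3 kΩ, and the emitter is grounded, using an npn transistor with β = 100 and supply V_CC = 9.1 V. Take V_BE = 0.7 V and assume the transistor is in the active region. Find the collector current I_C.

I_C ≈ 0.84 mA

Base loop: V_CC = I_B·R_B + V_BE, so I_B = (9.1 − 0.7)/1000 kΩ = 0.0084 mA.
In the active region I_C = β·I_B = 100 × 0.0084 = 0.84 mA.
Collector loop: V_CE = V_CC − I_C·R_C = 9.1 − 0.84×3.3 = 6.33 V.
Since V_CE = 6.33 V > V_CE(sat) ≈ 0.2 V, the transistor is in the active region as assumed.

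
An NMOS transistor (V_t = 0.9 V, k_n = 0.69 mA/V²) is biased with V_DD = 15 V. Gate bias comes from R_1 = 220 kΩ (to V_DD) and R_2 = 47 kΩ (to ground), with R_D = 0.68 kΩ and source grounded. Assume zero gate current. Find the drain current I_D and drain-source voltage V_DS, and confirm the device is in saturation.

V_G = V_DD·R_2/(R_1+R_2) = 15×47/267 = 2.64 V. With the source grounded, V_GS = V_G = 2.64 V.
Assume saturation: I_D = (k_n/2)(V_GS − V_t)² = (0.69/2)×(2.64 − 0.9)² = 0.345×1.74² = 1.05 mA.
V_DS = V_DD − I_D·R_D = 15 − 1.05×0.68 = 14.3 V.
Saturation requires V_DS ≥ V_GS − V_t = 1.74 V; 14.3 ≥ 1.74 ✓.

I_D ≈ 1 mA, V_DS ≈ 14 V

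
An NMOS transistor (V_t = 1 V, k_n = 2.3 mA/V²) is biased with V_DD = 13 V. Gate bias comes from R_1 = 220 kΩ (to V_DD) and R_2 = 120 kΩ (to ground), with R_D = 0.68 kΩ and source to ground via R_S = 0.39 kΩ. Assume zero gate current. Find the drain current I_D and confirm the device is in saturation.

V_G = V_DD·R_2/(R_1+R_2) = 13×120/340 = 4.59 V.
Assume saturation: I_D = (k_n/2)(V_GS − V_t)² with V_GS = V_G − I_D·R_S = 4.59 − 0.39·I_D.
Substituting gives 0.175·I_D² − 4.22·I_D + 14.8 = 0, with roots I_D = 4.26 or 19.9 mA.
The root I_D = 19.9 mA gives V_GS = -3.16 V ≤ V_t, so take I_D = 4.26 mA.
Then V_GS = 2.93 V and V_DS = V_DD − I_D(R_D+R_S) = 13 − 4.26×1.07 = 8.44 V.
Saturation requires V_DS ≥ V_GS − V_t = 1.93 V; 8.44 ≥ 1.93 ✓.

I_D ≈ 4.3 mA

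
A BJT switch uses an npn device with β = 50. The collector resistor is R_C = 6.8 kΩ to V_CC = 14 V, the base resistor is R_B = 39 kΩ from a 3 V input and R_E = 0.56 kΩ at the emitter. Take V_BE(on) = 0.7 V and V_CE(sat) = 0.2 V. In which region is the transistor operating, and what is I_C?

Assume active. Base-emitter loop: I_B = (V_BB − V_BE)/(R_B + (β+1)R_E) = (3 − 0.7)/(39 + 51×0.56) = 0.034 mA.
I_C = β·I_B = 50×0.034 = 1.7 mA.
V_CE = V_CC − I_C·R_C − I_E·R_E = 14 − 1.7×6.8 − 1.74×0.56 = 1.45 V > V_CE(sat), so the active-region assumption holds.

active; I_C ≈ 1.7 mA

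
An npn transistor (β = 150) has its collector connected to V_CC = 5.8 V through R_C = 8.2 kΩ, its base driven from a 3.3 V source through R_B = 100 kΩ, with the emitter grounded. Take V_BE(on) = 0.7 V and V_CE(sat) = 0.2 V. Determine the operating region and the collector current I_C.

saturation; I_C ≈ 0.68 mA

Assume active: I_B = (3.3 − 0.7)/100 = 0.026 mA, giving I_C = β·I_B = 3.9 mA.
But then V_CE = 5.8 − 3.9×8.2 = -26.2 V < V_CE(sat) = 0.2 V — impossible in the active region.
So the transistor is saturated. With V_CE = 0.2 V, I_C = (V_CC − 0.2)/R_C = 5.6/8.2 = 0.683 mA.
Check: β·I_B = 3.9 mA > I_C = 0.683 mA, confirming saturation.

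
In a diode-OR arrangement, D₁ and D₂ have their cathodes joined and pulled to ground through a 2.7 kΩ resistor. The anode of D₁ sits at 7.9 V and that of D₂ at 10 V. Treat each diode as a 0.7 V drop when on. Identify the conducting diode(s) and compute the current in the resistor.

Only D₂ conducts; I_R ≈ 3.4 mA

Assume both conduct. Then node N would need to be at both 7.9−0.7 = 7.2 V and 10−0.7 = 9.3 V, which is impossible.
Assume only D₂ conducts: V_N = 10 − 0.7 = 9.3 V, so I_R = 9.3/2.7 = 3.44 mA.
Check D₁: its anode-to-cathode voltage is 7.9 − 9.3 = -1.4 V < 0.7 V, so it is off. The assumption is consistent.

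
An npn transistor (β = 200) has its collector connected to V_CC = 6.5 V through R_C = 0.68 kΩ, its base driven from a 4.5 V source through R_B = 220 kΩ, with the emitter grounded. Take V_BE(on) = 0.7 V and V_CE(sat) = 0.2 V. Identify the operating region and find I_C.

Assume active. Base-emitter loop: I_B = (V_BB − V_BE)/R_B = (4.5 − 0.7)/220 = 0.0173 mA.
I_C = β·I_B = 200×0.0173 = 3.45 mA.
V_CE = V_CC − I_C·R_C = 6.5 − 3.45×0.68 = 4.15 V > V_CE(sat), so the active-region assumption holds.

active; I_C ≈ 3.5 mA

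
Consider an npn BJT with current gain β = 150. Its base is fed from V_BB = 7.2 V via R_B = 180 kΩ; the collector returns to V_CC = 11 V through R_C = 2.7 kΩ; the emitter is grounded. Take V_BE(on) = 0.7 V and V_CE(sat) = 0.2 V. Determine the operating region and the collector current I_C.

Assume active: I_B = (7.2 − 0.7)/180 = 0.0361 mA, giving I_C = β·I_B = 5.42 mA.
But then V_CE = 11 − 5.42×2.7 = -3.62 V < V_CE(sat) = 0.2 V — impossible in the active region.
So the transistor is saturated. With V_CE = 0.2 V, I_C = (V_CC − 0.2)/R_C = 10.8/2.7 = 4 mA.
Check: β·I_B = 5.42 mA > I_C = 4 mA, confirming saturation.

saturation; I_C ≈ 4 mA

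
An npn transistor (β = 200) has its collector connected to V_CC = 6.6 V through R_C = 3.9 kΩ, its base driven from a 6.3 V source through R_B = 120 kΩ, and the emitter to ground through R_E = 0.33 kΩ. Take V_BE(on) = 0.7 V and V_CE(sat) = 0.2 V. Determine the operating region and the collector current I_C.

Assume active: I_B = (6.3 − 0.7)/(120 + 201×0.33) = 0.0301 mA, I_C = β·I_B = 6.01 mA.
Then V_CE = 6.6 − 6.01×3.9 − 6.04×0.33 = -18.8 V < 0.2 V — the active assumption fails.
Re-solve with V_CE = 0.2 V. KCL at the emitter: V_E/R_E = (V_BB−0.7−V_E)/R_B + (V_CC−0.2−V_E)/R_C, giving V_E = 0.512 V.
I_C = (V_CC − 0.2 − V_E)/R_C = (6.4 − 0.512)/3.9 = 1.51 mA.
Check: I_B = (5.6 − 0.512)/120 = 0.0424 mA, and β·I_B = 8.48 mA > I_C, confirming saturation.

saturation; I_C ≈ 1.5 mA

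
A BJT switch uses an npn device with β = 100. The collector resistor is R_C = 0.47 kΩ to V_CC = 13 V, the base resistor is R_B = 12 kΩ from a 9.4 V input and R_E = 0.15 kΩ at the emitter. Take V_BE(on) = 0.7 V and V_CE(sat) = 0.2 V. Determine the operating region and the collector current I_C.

Assume active: I_B = (9.4 − 0.7)/(12 + 101×0.15) = 0.32 mA, I_C = β·I_B = 32 mA.
Then V_CE = 13 − 32×0.47 − 32.4×0.15 = -6.92 V < 0.2 V — the active assumption fails.
Re-solve with V_CE = 0.2 V. KCL at the emitter: V_E/R_E = (V_BB−0.7−V_E)/R_B + (V_CC−0.2−V_E)/R_C, giving V_E = 3.15 V.
I_C = (V_CC − 0.2 − V_E)/R_C = (12.8 − 3.15)/0.47 = 20.5 mA.
Check: I_B = (8.7 − 3.15)/12 = 0.463 mA, and β·I_B = 46.3 mA > I_C, confirming saturation.

saturation; I_C ≈ 21 mA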